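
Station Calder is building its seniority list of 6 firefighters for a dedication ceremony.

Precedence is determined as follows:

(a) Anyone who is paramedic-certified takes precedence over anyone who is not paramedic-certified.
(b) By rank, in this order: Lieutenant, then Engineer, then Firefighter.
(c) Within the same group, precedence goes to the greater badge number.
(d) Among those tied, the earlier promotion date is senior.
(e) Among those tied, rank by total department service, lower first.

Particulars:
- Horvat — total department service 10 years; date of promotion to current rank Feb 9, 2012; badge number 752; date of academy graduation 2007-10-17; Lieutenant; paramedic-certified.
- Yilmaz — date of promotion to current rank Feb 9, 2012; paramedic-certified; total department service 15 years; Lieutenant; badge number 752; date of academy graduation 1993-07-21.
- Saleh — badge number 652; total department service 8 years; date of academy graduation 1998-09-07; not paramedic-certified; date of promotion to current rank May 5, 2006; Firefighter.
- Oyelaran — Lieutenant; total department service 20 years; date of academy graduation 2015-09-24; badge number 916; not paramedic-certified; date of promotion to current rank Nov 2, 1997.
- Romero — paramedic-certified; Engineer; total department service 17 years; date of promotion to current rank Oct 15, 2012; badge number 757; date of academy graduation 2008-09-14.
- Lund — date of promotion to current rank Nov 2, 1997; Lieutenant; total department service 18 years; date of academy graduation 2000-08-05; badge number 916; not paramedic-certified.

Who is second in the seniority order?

By the first rule: Horvat, Yilmaz and Romero (each paramedic-certified); then Lund, Oyelaran and Saleh (each not paramedic-certified).
Among Horvat, Yilmaz and Romero, by rank: Horvat and Yilmaz (Lieutenant) before Romero (Engineer).
Horvat and Yilmaz both have badge number 752, so the next rule applies.
Horvat and Yilmaz both have date of promotion to current rank Feb 9, 2012, so the next rule applies.
Among Horvat and Yilmaz, by total department service (lower first): Horvat (10 years) before Yilmaz (15 years).
Among Lund, Oyelaran and Saleh, by rank: Lund and Oyelaran (Lieutenant) before Saleh (Firefighter).
Lund and Oyelaran both have badge number 916, so the next rule applies.
Lund and Oyelaran both have date of promotion to current rank Nov 2, 1997, so the next rule applies.
Among Lund and Oyelaran, by total department service (lower first): Lund (18 years) before Oyelaran (20 years).
Order: Horvat, Yilmaz, Romero, Lund, Oyelaran, Saleh.

Yilmaz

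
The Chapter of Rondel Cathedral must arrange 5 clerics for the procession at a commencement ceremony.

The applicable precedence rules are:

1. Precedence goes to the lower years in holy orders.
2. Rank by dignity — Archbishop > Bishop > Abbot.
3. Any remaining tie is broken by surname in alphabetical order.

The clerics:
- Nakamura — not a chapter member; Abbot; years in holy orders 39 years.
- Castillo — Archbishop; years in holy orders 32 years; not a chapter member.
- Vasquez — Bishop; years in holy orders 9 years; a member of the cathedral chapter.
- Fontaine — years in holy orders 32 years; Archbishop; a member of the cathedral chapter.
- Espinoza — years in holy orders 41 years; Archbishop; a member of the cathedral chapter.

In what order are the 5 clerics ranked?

By years in holy orders (lower first): Vasquez (9 years); then Castillo and Fontaine (both 32 years); then Nakamura (39 years); then Espinoza (41 years).
Castillo and Fontaine are each Archbishop, so the next rule applies.
Among Castillo and Fontaine, alphabetically by surname: Castillo before Fontaine.
Full order: Vasquez, Castillo, Fontaine, Nakamura, Espinoza.

Vasquez, Castillo, Fontaine, Nakamura, Espinoza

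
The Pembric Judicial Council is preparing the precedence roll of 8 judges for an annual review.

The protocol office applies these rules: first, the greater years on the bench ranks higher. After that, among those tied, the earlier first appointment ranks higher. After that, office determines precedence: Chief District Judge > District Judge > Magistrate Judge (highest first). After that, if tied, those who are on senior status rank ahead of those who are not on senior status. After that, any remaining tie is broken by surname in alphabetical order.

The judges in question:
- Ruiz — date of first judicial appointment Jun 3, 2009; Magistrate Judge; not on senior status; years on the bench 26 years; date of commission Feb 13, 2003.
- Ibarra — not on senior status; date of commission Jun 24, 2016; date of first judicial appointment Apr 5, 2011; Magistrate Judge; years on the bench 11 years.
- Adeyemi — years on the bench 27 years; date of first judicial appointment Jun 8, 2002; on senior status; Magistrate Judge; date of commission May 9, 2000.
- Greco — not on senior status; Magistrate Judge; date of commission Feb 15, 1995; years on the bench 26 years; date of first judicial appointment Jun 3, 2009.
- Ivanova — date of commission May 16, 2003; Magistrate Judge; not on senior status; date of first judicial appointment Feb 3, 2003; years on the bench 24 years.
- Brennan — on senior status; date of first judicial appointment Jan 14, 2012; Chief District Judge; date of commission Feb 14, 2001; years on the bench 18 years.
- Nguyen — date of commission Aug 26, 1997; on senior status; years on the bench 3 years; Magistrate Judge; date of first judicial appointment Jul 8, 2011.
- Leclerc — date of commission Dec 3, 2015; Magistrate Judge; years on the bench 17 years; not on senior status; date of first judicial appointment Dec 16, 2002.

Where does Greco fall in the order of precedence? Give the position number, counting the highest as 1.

2

By years on the bench (higher first): Adeyemi (27 years); then Greco and Ruiz (both 26 years); then Ivanova (24 years); then Brennan (18 years); then Leclerc (17 years); then Ibarra (11 years); then Nguyen (3 years).
Greco and Ruiz both have date of first judicial appointment Jun 3, 2009, so the next rule applies.
Greco and Ruiz are each Magistrate Judge, so the next rule applies.
Greco and Ruiz are each not on senior status, so the next rule applies.
Among Greco and Ruiz, alphabetically by surname: Greco before Ruiz.
Order: Adeyemi, Greco, Ruiz, Ivanova, Brennan, Leclerc, Ibarra, Nguyen. So position 2.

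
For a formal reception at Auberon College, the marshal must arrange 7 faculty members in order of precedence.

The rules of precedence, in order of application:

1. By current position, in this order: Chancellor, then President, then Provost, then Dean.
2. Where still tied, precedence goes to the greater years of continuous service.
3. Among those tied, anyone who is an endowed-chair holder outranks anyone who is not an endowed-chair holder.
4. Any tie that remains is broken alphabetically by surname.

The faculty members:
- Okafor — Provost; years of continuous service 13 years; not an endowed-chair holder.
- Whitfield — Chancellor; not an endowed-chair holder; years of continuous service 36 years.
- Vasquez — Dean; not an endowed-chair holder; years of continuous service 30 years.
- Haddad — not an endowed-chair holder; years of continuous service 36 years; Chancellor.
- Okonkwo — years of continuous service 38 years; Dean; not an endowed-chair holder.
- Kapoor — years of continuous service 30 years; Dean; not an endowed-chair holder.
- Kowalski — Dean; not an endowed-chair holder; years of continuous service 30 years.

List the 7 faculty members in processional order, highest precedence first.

By current position: Haddad and Whitfield (Chancellor); then Okafor (Provost); then Okonkwo, Kapoor, Kowalski and Vasquez (Dean).
Haddad and Whitfield both have years of continuous service 36 years, so the next rule applies.
Haddad and Whitfield are each not an endowed-chair holder, so the next rule applies.
Among Haddad and Whitfield, alphabetically by surname: Haddad before Whitfield.
Among Okonkwo, Kapoor, Kowalski and Vasquez, by years of continuous service (higher first): Okonkwo (38 years) before Kapoor, Kowalski and Vasquez (30 years).
Kapoor, Kowalski and Vasquez are each not an endowed-chair holder, so the next rule applies.
Among Kapoor, Kowalski and Vasquez, alphabetically by surname: Kapoor before Kowalski before Vasquez.
Full order: Haddad, Whitfield, Okafor, Okonkwo, Kapoor, Kowalski, Vasquez.

Haddad, Whitfield, Okafor, Okonkwo, Kapoor, Kowalski, Vasquez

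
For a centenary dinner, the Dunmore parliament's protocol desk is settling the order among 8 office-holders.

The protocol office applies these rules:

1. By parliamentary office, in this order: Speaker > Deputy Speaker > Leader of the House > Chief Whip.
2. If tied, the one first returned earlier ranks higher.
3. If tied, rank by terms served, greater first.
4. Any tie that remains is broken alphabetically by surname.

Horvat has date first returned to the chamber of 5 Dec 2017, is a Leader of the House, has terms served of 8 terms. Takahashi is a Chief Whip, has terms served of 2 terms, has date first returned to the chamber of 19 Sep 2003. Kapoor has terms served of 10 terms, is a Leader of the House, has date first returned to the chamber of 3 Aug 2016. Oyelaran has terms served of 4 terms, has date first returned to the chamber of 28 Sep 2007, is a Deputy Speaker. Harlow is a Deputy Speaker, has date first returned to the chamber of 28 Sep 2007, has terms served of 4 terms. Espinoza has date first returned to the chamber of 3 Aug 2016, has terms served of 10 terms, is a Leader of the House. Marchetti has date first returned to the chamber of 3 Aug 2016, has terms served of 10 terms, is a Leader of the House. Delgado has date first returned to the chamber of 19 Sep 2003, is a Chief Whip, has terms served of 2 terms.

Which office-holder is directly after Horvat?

Delgado

By parliamentary office: Harlow and Oyelaran (Deputy Speaker); then Espinoza, Kapoor, Marchetti and Horvat (Leader of the House); then Delgado and Takahashi (Chief Whip).
Harlow and Oyelaran both have date first returned to the chamber 28 Sep 2007, so the next rule applies.
Harlow and Oyelaran both have terms served 4 terms, so the next rule applies.
Among Harlow and Oyelaran, alphabetically by surname: Harlow before Oyelaran.
Among Espinoza, Kapoor, Marchetti and Horvat, by date first returned to the chamber (earlier first): Espinoza, Kapoor and Marchetti (3 Aug 2016) before Horvat (5 Dec 2017).
Espinoza, Kapoor and Marchetti all have terms served 10 terms, so the next rule applies.
Among Espinoza, Kapoor and Marchetti, alphabetically by surname: Espinoza before Kapoor before Marchetti.
Delgado and Takahashi both have date first returned to the chamber 19 Sep 2003, so the next rule applies.
Delgado and Takahashi both have terms served 2 terms, so the next rule applies.
Among Delgado and Takahashi, alphabetically by surname: Delgado before Takahashi.
Order: Harlow, Oyelaran, Espinoza, Kapoor, Marchetti, Horvat, Delgado, Takahashi.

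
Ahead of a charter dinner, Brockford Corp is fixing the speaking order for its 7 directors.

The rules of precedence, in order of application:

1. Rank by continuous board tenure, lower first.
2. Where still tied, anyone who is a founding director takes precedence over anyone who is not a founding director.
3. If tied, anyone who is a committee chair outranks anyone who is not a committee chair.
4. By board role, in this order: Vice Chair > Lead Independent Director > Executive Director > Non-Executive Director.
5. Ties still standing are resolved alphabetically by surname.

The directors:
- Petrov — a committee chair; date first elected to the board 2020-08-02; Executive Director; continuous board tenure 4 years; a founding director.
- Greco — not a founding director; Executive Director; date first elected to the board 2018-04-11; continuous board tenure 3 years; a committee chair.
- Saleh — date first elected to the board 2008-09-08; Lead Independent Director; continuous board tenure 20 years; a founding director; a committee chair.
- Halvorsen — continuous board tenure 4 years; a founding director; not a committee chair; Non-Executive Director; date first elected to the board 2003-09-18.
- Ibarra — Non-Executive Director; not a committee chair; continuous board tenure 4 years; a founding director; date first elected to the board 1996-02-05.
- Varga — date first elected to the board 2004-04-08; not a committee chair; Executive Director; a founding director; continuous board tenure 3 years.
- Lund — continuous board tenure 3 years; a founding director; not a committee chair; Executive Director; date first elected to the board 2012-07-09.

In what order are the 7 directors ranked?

By continuous board tenure (lower first): Lund, Varga and Greco (each 3 years); then Petrov, Halvorsen and Ibarra (each 4 years); then Saleh (20 years).
Among Lund, Varga and Greco, a founding director before not a founding director: Lund and Varga (a founding director) before Greco (not a founding director).
Lund and Varga are each not a committee chair, so the next rule applies.
Lund and Varga are each Executive Director, so the next rule applies.
Among Lund and Varga, alphabetically by surname: Lund before Varga.
Petrov, Halvorsen and Ibarra are each a founding director, so the next rule applies.
Among Petrov, Halvorsen and Ibarra, a committee chair before not a committee chair: Petrov (a committee chair) before Halvorsen and Ibarra (not a committee chair).
Halvorsen and Ibarra are each Non-Executive Director, so the next rule applies.
Among Halvorsen and Ibarra, alphabetically by surname: Halvorsen before Ibarra.
Full order: Lund, Varga, Greco, Petrov, Halvorsen, Ibarra, Saleh.

Lund, Varga, Greco, Petrov, Halvorsen, Ibarra, Saleh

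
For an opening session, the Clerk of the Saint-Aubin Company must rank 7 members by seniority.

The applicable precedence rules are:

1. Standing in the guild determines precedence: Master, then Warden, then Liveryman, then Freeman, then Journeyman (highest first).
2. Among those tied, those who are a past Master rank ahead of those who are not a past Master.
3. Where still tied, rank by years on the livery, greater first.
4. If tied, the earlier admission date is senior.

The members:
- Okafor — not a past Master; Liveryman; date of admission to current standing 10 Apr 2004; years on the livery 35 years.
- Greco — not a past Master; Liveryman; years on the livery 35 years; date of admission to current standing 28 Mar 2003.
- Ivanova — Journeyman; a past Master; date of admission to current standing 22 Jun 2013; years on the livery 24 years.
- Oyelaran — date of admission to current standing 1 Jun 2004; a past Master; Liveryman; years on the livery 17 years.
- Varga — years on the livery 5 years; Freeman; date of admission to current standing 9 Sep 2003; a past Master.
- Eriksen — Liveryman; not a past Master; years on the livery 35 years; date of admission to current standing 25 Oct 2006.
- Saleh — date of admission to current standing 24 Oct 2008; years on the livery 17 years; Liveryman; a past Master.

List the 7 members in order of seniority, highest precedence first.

Oyelaran, Saleh, Greco, Okafor, Eriksen, Varga, Ivanova

By standing in the guild: Oyelaran, Saleh, Greco, Okafor and Eriksen (Liveryman); then Varga (Freeman); then Ivanova (Journeyman).
Among Oyelaran, Saleh, Greco, Okafor and Eriksen, a past Master before not a past Master: Oyelaran and Saleh (a past Master) before Greco, Okafor and Eriksen (not a past Master).
Oyelaran and Saleh both have years on the livery 17 years, so the next rule applies.
Among Oyelaran and Saleh, by date of admission to current standing (earlier first): Oyelaran (1 Jun 2004) before Saleh (24 Oct 2008).
Greco, Okafor and Eriksen all have years on the livery 35 years, so the next rule applies.
Among Greco, Okafor and Eriksen, by date of admission to current standing (earlier first): Greco (28 Mar 2003) before Okafor (10 Apr 2004) before Eriksen (25 Oct 2006).
Full order: Oyelaran, Saleh, Greco, Okafor, Eriksen, Varga, Ivanova.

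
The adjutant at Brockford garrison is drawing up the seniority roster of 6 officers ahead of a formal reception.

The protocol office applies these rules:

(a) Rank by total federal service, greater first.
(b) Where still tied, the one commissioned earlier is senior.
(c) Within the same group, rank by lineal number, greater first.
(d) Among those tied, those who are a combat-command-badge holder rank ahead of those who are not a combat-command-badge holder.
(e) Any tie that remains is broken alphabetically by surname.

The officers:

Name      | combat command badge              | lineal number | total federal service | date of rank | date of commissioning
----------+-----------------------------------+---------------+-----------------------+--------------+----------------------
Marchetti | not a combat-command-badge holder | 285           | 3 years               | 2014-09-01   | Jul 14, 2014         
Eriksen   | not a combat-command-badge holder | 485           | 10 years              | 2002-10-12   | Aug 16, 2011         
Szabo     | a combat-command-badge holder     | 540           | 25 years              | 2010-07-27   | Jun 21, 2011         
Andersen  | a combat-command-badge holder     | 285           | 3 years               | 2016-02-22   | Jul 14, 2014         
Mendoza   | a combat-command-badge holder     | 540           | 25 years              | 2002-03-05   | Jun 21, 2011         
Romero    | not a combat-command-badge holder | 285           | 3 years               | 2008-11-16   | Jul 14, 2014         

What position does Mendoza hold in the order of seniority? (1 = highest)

By total federal service (higher first): Mendoza and Szabo (both 25 years); then Eriksen (10 years); then Andersen, Marchetti and Romero (each 3 years).
Mendoza and Szabo both have date of commissioning Jun 21, 2011, so the next rule applies.
Mendoza and Szabo both have lineal number 540, so the next rule applies.
Mendoza and Szabo are each a combat-command-badge holder, so the next rule applies.
Among Mendoza and Szabo, alphabetically by surname: Mendoza before Szabo.
Andersen, Marchetti and Romero all have date of commissioning Jul 14, 2014, so the next rule applies.
Andersen, Marchetti and Romero all have lineal number 285, so the next rule applies.
Among Andersen, Marchetti and Romero, a combat-command-badge holder before not a combat-command-badge holder: Andersen (a combat-command-badge holder) before Marchetti and Romero (not a combat-command-badge holder).
Among Marchetti and Romero, alphabetically by surname: Marchetti before Romero.
Order: Mendoza, Szabo, Eriksen, Andersen, Marchetti, Romero. So position 1.

1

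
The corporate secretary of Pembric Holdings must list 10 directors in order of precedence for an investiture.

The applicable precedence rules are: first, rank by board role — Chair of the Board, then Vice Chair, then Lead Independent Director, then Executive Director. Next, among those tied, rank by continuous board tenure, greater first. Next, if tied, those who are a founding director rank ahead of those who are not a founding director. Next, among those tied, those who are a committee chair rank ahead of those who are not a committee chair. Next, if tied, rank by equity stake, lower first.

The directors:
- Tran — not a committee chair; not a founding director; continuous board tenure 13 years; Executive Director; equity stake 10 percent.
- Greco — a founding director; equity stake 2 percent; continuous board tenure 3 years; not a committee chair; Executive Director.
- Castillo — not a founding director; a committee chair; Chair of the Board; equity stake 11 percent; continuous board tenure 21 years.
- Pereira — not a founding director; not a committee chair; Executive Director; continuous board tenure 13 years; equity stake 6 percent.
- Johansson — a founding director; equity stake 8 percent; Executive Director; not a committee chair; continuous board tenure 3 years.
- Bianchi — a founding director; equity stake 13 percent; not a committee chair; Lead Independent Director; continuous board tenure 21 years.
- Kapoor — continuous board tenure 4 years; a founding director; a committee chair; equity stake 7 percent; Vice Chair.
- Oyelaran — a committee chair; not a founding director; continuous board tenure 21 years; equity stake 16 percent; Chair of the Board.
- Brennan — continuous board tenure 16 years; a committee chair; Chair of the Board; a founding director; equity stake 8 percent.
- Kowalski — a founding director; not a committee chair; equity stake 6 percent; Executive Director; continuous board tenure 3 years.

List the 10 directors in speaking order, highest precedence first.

By board role: Castillo, Oyelaran and Brennan (Chair of the Board); then Kapoor (Vice Chair); then Bianchi (Lead Independent Director); then Pereira, Tran, Greco, Kowalski and Johansson (Executive Director).
Among Castillo, Oyelaran and Brennan, by continuous board tenure (higher first): Castillo and Oyelaran (21 years) before Brennan (16 years).
Castillo and Oyelaran are each not a founding director, so the next rule applies.
Castillo and Oyelaran are each a committee chair, so the next rule applies.
Among Castillo and Oyelaran, by equity stake (lower first): Castillo (11 percent) before Oyelaran (16 percent).
Among Pereira, Tran, Greco, Kowalski and Johansson, by continuous board tenure (higher first): Pereira and Tran (13 years) before Greco, Kowalski and Johansson (3 years).
Pereira and Tran are each not a founding director, so the next rule applies.
Pereira and Tran are each not a committee chair, so the next rule applies.
Among Pereira and Tran, by equity stake (lower first): Pereira (6 percent) before Tran (10 percent).
Greco, Kowalski and Johansson are each a founding director, so the next rule applies.
Greco, Kowalski and Johansson are each not a committee chair, so the next rule applies.
Among Greco, Kowalski and Johansson, by equity stake (lower first): Greco (2 percent) before Kowalski (6 percent) before Johansson (8 percent).
Full order: Castillo, Oyelaran, Brennan, Kapoor, Bianchi, Pereira, Tran, Greco, Kowalski, Johansson.

Castillo, Oyelaran, Brennan, Kapoor, Bianchi, Pereira, Tran, Greco, Kowalski, Johansson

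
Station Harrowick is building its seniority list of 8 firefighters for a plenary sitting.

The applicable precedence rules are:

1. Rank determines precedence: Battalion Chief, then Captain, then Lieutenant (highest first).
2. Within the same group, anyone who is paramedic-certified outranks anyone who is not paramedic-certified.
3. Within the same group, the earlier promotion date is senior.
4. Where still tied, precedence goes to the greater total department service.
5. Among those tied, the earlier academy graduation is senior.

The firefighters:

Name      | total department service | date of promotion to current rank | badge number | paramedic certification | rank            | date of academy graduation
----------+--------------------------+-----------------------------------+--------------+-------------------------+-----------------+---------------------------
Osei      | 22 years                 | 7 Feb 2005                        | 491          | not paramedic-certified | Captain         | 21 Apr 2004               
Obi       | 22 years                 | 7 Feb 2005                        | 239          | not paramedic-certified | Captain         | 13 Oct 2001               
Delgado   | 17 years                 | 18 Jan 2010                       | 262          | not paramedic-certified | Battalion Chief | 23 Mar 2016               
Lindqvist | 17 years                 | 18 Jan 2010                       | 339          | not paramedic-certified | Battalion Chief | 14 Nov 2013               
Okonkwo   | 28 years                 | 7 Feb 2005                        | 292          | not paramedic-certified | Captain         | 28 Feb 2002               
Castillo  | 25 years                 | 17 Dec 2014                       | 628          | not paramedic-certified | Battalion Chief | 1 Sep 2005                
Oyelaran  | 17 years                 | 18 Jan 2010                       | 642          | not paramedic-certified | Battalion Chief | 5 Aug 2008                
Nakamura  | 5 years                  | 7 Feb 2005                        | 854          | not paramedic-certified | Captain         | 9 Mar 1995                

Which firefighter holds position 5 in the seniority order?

By rank: Oyelaran, Lindqvist, Delgado and Castillo (Battalion Chief); then Okonkwo, Obi, Osei and Nakamura (Captain).
Oyelaran, Lindqvist, Delgado and Castillo are each not paramedic-certified, so the next rule applies.
Among Oyelaran, Lindqvist, Delgado and Castillo, by date of promotion to current rank (earlier first): Oyelaran, Lindqvist and Delgado (18 Jan 2010) before Castillo (17 Dec 2014).
Oyelaran, Lindqvist and Delgado all have total department service 17 years, so the next rule applies.
Among Oyelaran, Lindqvist and Delgado, by date of academy graduation (earlier first): Oyelaran (5 Aug 2008) before Lindqvist (14 Nov 2013) before Delgado (23 Mar 2016).
Okonkwo, Obi, Osei and Nakamura are each not paramedic-certified, so the next rule applies.
Okonkwo, Obi, Osei and Nakamura all have date of promotion to current rank 7 Feb 2005, so the next rule applies.
Among Okonkwo, Obi, Osei and Nakamura, by total department service (higher first): Okonkwo (28 years) before Obi and Osei (22 years) before Nakamura (5 years).
Among Obi and Osei, by date of academy graduation (earlier first): Obi (13 Oct 2001) before Osei (21 Apr 2004).
Order: Oyelaran, Lindqvist, Delgado, Castillo, Okonkwo, Obi, Osei, Nakamura.

Okonkwo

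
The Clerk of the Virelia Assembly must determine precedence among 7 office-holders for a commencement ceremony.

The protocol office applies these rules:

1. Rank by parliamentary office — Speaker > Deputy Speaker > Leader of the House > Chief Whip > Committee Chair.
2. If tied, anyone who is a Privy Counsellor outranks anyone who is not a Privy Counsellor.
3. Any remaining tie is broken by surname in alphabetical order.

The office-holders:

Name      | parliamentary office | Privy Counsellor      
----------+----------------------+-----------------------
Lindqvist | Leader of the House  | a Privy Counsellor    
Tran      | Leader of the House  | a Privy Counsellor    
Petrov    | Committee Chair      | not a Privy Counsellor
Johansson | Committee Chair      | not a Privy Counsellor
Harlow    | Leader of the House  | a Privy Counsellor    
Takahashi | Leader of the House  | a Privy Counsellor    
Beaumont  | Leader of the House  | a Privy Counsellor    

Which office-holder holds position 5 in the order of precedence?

Tran

By parliamentary office: Beaumont, Harlow, Lindqvist, Takahashi and Tran (Leader of the House); then Johansson and Petrov (Committee Chair).
Beaumont, Harlow, Lindqvist, Takahashi and Tran are each a Privy Counsellor, so the next rule applies.
Among Beaumont, Harlow, Lindqvist, Takahashi and Tran, alphabetically by surname: Beaumont before Harlow before Lindqvist before Takahashi before Tran.
Johansson and Petrov are each not a Privy Counsellor, so the next rule applies.
Among Johansson and Petrov, alphabetically by surname: Johansson before Petrov.
Order: Beaumont, Harlow, Lindqvist, Takahashi, Tran, Johansson, Petrov.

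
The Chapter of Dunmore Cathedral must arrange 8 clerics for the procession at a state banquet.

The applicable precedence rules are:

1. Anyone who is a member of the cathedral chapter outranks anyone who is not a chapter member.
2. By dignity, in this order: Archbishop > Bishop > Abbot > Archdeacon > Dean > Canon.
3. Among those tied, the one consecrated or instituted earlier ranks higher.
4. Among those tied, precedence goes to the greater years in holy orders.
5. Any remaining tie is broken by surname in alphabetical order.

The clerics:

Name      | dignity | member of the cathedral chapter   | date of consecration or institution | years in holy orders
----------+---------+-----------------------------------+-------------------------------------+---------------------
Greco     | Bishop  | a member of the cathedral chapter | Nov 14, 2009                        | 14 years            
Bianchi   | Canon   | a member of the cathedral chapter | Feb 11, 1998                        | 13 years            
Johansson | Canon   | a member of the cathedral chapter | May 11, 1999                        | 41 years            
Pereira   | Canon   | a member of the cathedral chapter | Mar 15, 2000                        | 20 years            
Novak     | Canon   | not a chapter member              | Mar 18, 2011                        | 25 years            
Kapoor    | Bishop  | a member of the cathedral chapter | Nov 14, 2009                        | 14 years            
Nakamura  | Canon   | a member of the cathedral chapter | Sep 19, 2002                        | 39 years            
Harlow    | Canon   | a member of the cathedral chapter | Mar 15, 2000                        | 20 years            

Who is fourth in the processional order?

Johansson

By the first rule: Greco, Kapoor, Bianchi, Johansson, Harlow, Pereira and Nakamura (each a member of the cathedral chapter); then Novak (not a chapter member).
Among Greco, Kapoor, Bianchi, Johansson, Harlow, Pereira and Nakamura, by dignity: Greco and Kapoor (Bishop) before Bianchi, Johansson, Harlow, Pereira and Nakamura (Canon).
Greco and Kapoor both have date of consecration or institution Nov 14, 2009, so the next rule applies.
Greco and Kapoor both have years in holy orders 14 years, so the next rule applies.
Among Greco and Kapoor, alphabetically by surname: Greco before Kapoor.
Among Bianchi, Johansson, Harlow, Pereira and Nakamura, by date of consecration or institution (earlier first): Bianchi (Feb 11, 1998) before Johansson (May 11, 1999) before Harlow and Pereira (Mar 15, 2000) before Nakamura (Sep 19, 2002).
Harlow and Pereira both have years in holy orders 20 years, so the next rule applies.
Among Harlow and Pereira, alphabetically by surname: Harlow before Pereira.
Order: Greco, Kapoor, Bianchi, Johansson, Harlow, Pereira, Nakamura, Novak.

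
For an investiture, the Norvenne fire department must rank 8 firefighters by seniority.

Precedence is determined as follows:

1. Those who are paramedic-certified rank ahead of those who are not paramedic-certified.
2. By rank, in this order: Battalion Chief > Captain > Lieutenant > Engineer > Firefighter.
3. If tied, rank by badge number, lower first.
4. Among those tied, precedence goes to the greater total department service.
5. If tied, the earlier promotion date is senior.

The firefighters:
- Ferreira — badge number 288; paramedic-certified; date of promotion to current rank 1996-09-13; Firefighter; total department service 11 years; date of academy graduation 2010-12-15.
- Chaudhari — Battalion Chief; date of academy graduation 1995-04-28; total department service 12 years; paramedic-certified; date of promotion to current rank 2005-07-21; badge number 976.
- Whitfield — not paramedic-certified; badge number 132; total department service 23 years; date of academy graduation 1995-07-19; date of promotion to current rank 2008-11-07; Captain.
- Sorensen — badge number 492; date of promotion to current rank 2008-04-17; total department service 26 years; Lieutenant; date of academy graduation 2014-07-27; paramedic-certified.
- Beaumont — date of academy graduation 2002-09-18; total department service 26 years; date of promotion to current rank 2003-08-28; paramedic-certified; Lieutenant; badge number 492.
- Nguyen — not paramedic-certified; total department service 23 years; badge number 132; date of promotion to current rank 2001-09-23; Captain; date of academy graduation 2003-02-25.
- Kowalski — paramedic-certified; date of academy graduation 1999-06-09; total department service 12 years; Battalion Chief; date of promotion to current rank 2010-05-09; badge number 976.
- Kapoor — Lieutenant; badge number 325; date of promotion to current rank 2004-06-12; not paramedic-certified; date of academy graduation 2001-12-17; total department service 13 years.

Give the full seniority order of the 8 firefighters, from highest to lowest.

By the first rule: Chaudhari, Kowalski, Beaumont, Sorensen and Ferreira (each paramedic-certified); then Nguyen, Whitfield and Kapoor (each not paramedic-certified).
Among Chaudhari, Kowalski, Beaumont, Sorensen and Ferreira, by rank: Chaudhari and Kowalski (Battalion Chief) before Beaumont and Sorensen (Lieutenant) before Ferreira (Firefighter).
Chaudhari and Kowalski both have badge number 976, so the next rule applies.
Chaudhari and Kowalski both have total department service 12 years, so the next rule applies.
Among Chaudhari and Kowalski, by date of promotion to current rank (earlier first): Chaudhari (2005-07-21) before Kowalski (2010-05-09).
Beaumont and Sorensen both have badge number 492, so the next rule applies.
Beaumont and Sorensen both have total department service 26 years, so the next rule applies.
Among Beaumont and Sorensen, by date of promotion to current rank (earlier first): Beaumont (2003-08-28) before Sorensen (2008-04-17).
Among Nguyen, Whitfield and Kapoor, by rank: Nguyen and Whitfield (Captain) before Kapoor (Lieutenant).
Nguyen and Whitfield both have badge number 132, so the next rule applies.
Nguyen and Whitfield both have total department service 23 years, so the next rule applies.
Among Nguyen and Whitfield, by date of promotion to current rank (earlier first): Nguyen (2001-09-23) before Whitfield (2008-11-07).
Full order: Chaudhari, Kowalski, Beaumont, Sorensen, Ferreira, Nguyen, Whitfield, Kapoor.

Chaudhari, Kowalski, Beaumont, Sorensen, Ferreira, Nguyen, Whitfield, Kapoor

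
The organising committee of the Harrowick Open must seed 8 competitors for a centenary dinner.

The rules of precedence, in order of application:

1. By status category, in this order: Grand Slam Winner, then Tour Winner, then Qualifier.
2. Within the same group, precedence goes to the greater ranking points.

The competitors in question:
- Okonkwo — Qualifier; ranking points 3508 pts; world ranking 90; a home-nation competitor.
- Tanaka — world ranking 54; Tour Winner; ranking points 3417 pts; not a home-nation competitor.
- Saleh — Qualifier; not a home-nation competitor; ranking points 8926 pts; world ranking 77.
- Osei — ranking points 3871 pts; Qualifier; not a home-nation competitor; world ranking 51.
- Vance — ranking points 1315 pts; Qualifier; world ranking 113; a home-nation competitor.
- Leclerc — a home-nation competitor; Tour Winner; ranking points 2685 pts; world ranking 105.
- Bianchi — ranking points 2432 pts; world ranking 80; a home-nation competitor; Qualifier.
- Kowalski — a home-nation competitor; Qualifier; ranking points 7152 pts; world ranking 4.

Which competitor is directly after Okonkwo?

By status category: Tanaka and Leclerc (Tour Winner); then Saleh, Kowalski, Osei, Okonkwo, Bianchi and Vance (Qualifier).
Among Tanaka and Leclerc, by ranking points (higher first): Tanaka (3417 pts) before Leclerc (2685 pts).
Among Saleh, Kowalski, Osei, Okonkwo, Bianchi and Vance, by ranking points (higher first): Saleh (8926 pts) before Kowalski (7152 pts) before Osei (3871 pts) before Okonkwo (3508 pts) before Bianchi (2432 pts) before Vance (1315 pts).
Order: Tanaka, Leclerc, Saleh, Kowalski, Osei, Okonkwo, Bianchi, Vance.

Bianchi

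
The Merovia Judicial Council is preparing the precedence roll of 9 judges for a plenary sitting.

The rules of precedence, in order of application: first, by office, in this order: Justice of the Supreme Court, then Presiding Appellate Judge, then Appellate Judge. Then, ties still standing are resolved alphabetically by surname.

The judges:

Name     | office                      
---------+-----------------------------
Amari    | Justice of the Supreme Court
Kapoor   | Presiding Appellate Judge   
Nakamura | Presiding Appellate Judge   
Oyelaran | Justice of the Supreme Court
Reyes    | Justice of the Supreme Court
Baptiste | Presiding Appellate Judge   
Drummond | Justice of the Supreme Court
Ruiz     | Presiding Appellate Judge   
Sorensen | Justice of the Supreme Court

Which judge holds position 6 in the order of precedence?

Baptiste

By office: Amari, Drummond, Oyelaran, Reyes and Sorensen (Justice of the Supreme Court); then Baptiste, Kapoor, Nakamura and Ruiz (Presiding Appellate Judge).
Among Amari, Drummond, Oyelaran, Reyes and Sorensen, alphabetically by surname: Amari before Drummond before Oyelaran before Reyes before Sorensen.
Among Baptiste, Kapoor, Nakamura and Ruiz, alphabetically by surname: Baptiste before Kapoor before Nakamura before Ruiz.
Order: Amari, Drummond, Oyelaran, Reyes, Sorensen, Baptiste, Kapoor, Nakamura, Ruiz.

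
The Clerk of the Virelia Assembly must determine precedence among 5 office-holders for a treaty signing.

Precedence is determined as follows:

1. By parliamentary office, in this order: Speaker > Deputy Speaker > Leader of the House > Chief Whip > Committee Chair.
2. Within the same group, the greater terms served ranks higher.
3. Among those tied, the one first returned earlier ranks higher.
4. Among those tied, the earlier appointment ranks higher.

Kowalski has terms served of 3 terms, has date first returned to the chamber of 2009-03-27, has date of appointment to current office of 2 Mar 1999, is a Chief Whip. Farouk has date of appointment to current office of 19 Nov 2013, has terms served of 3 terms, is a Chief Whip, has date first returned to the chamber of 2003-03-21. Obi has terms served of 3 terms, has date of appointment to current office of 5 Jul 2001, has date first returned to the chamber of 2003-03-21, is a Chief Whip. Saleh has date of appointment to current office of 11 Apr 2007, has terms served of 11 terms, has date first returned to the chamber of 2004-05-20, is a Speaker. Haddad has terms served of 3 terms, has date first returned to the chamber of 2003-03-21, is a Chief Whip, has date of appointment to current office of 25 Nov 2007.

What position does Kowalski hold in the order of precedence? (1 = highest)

By parliamentary office: Saleh (Speaker); then Obi, Haddad, Farouk and Kowalski (Chief Whip).
Obi, Haddad, Farouk and Kowalski all have terms served 3 terms, so the next rule applies.
Among Obi, Haddad, Farouk and Kowalski, by date first returned to the chamber (earlier first): Obi, Haddad and Farouk (2003-03-21) before Kowalski (2009-03-27).
Among Obi, Haddad and Farouk, by date of appointment to current office (earlier first): Obi (5 Jul 2001) before Haddad (25 Nov 2007) before Farouk (19 Nov 2013).
Order: Saleh, Obi, Haddad, Farouk, Kowalski. So position 5.

5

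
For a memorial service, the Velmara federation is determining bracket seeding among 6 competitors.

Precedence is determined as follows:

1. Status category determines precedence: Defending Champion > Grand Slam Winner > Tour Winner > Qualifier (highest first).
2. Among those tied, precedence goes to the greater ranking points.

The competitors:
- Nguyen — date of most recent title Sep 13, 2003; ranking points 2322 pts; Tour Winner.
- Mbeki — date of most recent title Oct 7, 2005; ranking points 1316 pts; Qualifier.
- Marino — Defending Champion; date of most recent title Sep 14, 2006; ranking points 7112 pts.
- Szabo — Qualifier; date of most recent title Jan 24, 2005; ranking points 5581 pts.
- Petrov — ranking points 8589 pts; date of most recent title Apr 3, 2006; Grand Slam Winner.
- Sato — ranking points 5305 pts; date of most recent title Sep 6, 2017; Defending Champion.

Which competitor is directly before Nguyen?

By status category: Marino and Sato (Defending Champion); then Petrov (Grand Slam Winner); then Nguyen (Tour Winner); then Szabo and Mbeki (Qualifier).
Among Marino and Sato, by ranking points (higher first): Marino (7112 pts) before Sato (5305 pts).
Among Szabo and Mbeki, by ranking points (higher first): Szabo (5581 pts) before Mbeki (1316 pts).
Order: Marino, Sato, Petrov, Nguyen, Szabo, Mbeki.

Petrov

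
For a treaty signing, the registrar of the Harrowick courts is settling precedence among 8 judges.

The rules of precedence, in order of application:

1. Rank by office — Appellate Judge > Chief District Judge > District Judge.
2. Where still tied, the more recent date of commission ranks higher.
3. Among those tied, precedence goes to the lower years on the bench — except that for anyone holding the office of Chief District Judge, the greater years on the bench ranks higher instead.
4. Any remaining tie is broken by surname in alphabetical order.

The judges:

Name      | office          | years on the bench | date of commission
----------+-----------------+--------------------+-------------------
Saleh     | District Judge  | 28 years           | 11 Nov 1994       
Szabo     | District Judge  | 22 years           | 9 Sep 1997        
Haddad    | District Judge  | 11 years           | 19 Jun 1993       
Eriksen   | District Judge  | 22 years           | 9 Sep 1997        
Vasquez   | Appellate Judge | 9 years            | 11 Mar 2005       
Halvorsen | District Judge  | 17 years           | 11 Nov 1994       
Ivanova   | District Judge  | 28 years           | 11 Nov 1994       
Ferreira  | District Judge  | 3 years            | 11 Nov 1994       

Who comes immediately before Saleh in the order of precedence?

Ivanova

By office: Vasquez (Appellate Judge); then Eriksen, Szabo, Ferreira, Halvorsen, Ivanova, Saleh and Haddad (District Judge).
Among Eriksen, Szabo, Ferreira, Halvorsen, Ivanova, Saleh and Haddad, by date of commission (later first): Eriksen and Szabo (9 Sep 1997) before Ferreira, Halvorsen, Ivanova and Saleh (11 Nov 1994) before Haddad (19 Jun 1993).
Eriksen and Szabo both have years on the bench 22 years, so the next rule applies.
Among Eriksen and Szabo, alphabetically by surname: Eriksen before Szabo.
Among Ferreira, Halvorsen, Ivanova and Saleh, by years on the bench (lower first): Ferreira (3 years) before Halvorsen (17 years) before Ivanova and Saleh (28 years).
Among Ivanova and Saleh, alphabetically by surname: Ivanova before Saleh.
Order: Vasquez, Eriksen, Szabo, Ferreira, Halvorsen, Ivanova, Saleh, Haddad.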